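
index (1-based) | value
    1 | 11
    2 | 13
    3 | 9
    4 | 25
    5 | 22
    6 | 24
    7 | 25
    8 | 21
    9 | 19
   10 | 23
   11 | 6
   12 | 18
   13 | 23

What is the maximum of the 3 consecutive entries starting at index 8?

Elements at indices 8..10: 21, 19, 23
max(21, 19, 23) = 23

23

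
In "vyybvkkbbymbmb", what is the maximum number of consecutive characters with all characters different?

4

[v] len 1
[v, y] len 2
[y] len 1
[y, b] len 2
[y, b, v] len 3
[y, b, v, k] len 4
[k] len 1
[k, b] len 2
[b] len 1
[b, y] len 2
[b, y, m] len 3
[y, m, b] len 3
[b, m] len 2
[m, b] len 2
Longest all-distinct length: 4.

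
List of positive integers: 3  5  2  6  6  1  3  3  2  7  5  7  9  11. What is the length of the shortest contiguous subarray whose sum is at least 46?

add 3: running sum 3 < 46
add 5: running sum 8 < 46
add 2: running sum 10 < 46
add 6: running sum 16 < 46
add 6: running sum 22 < 46
add 1: running sum 23 < 46
add 3: running sum 26 < 46
add 3: running sum 29 < 46
add 2: running sum 31 < 46
add 7: running sum 38 < 46
add 5: running sum 43 < 46
end 11: [5, 2, 6, 6, 1, 3, 3, 2, 7, 5, 7] sum 47, len 11
end 12: [6, 6, 1, 3, 3, 2, 7, 5, 7, 9] sum 49, len 10
end 13: [3, 3, 2, 7, 5, 7, 9, 11] sum 47, len 8
Shortest qualifying length: 8.

8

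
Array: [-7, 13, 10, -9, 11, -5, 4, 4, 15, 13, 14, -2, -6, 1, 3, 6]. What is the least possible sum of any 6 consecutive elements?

(-7, 13, 10, -9, 11, -5) → sum 13
(13, 10, -9, 11, -5, 4) → sum 24
(10, -9, 11, -5, 4, 4) → sum 15
(-9, 11, -5, 4, 4, 15) → sum 20
(11, -5, 4, 4, 15, 13) → sum 42
(-5, 4, 4, 15, 13, 14) → sum 45
(4, 4, 15, 13, 14, -2) → sum 48
(4, 15, 13, 14, -2, -6) → sum 38
(15, 13, 14, -2, -6, 1) → sum 35
(13, 14, -2, -6, 1, 3) → sum 23
(14, -2, -6, 1, 3, 6) → sum 16
Least of these is 13.

13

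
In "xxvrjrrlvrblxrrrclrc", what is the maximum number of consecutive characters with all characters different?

add x: [x] len 1
add x (repeat x, move left end past it): [x] len 1
add v: [x, v] len 2
add r: [x, v, r] len 3
add j: [x, v, r, j] len 4
add r (repeat r, move left end past it): [j, r] len 2
add r (repeat r, move left end past it): [r] len 1
add l: [r, l] len 2
add v: [r, l, v] len 3
add r (repeat r, move left end past it): [l, v, r] len 3
add b: [l, v, r, b] len 4
add l (repeat l, move left end past it): [v, r, b, l] len 4
add x: [v, r, b, l, x] len 5
add r (repeat r, move left end past it): [b, l, x, r] len 4
add r (repeat r, move left end past it): [r] len 1
add r (repeat r, move left end past it): [r] len 1
add c: [r, c] len 2
add l: [r, c, l] len 3
add r (repeat r, move left end past it): [c, l, r] len 3
add c (repeat c, move left end past it): [l, r, c] len 3
Longest all-distinct length: 5.

5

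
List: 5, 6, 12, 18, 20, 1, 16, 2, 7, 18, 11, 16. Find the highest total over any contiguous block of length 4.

(5, 6, 12, 18) → sum 41
(6, 12, 18, 20) → sum 56
(12, 18, 20, 1) → sum 51
(18, 20, 1, 16) → sum 55
(20, 1, 16, 2) → sum 39
(1, 16, 2, 7) → sum 26
(16, 2, 7, 18) → sum 43
(2, 7, 18, 11) → sum 38
(7, 18, 11, 16) → sum 52
Highest of these is 56.

56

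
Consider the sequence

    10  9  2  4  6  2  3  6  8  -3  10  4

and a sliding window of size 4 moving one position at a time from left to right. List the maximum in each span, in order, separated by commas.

10, 9, 6, 6, 6, 8, 8, 10, 10

Sliding a size-4 window across the 12 values:
(10, 9, 2, 4) → max 10
(9, 2, 4, 6) → max 9
(2, 4, 6, 2) → max 6
(4, 6, 2, 3) → max 6
(6, 2, 3, 6) → max 6
(2, 3, 6, 8) → max 8
(3, 6, 8, -3) → max 8
(6, 8, -3, 10) → max 10
(8, -3, 10, 4) → max 10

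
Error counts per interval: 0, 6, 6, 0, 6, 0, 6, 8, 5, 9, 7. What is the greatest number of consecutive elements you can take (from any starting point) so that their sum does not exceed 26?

Extend to the right; shrink from the left whenever the sum exceeds 26:
→ 0: sum 0, len 1
→ 6: sum 6, len 2
→ 6: sum 12, len 3
→ 0: sum 12, len 4
→ 6: sum 18, len 5
→ 0: sum 18, len 6
→ 6: sum 24, len 7
→ 8 (dropped 0, 6): sum 26, len 6
→ 5 (dropped 6): sum 25, len 6
→ 9 (dropped 0, 6, 0, 6): sum 22, len 3
→ 7 (dropped 8): sum 21, len 3
Longest length seen: 7.

7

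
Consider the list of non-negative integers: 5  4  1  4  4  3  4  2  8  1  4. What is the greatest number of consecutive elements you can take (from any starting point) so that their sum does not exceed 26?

7

→ 5: sum 5, len 1
→ 4: sum 9, len 2
→ 1: sum 10, len 3
→ 4: sum 14, len 4
→ 4: sum 18, len 5
→ 3: sum 21, len 6
→ 4: sum 25, len 7
→ 2 (dropped 5): sum 22, len 7
→ 8 (dropped 4): sum 26, len 7
→ 1 (dropped 1): sum 26, len 7
→ 4 (dropped 4): sum 26, len 7
Longest length seen: 7.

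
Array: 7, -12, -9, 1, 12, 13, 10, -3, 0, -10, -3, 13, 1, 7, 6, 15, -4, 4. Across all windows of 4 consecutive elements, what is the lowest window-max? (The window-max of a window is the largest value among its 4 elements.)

Window maxs for each of the 15 positions:
(7, -12, -9, 1) → max 7
(-12, -9, 1, 12) → max 12
(-9, 1, 12, 13) → max 13
(1, 12, 13, 10) → max 13
(12, 13, 10, -3) → max 13
(13, 10, -3, 0) → max 13
(10, -3, 0, -10) → max 10
(-3, 0, -10, -3) → max 0
(0, -10, -3, 13) → max 13
(-10, -3, 13, 1) → max 13
(-3, 13, 1, 7) → max 13
(13, 1, 7, 6) → max 13
(1, 7, 6, 15) → max 15
(7, 6, 15, -4) → max 15
(6, 15, -4, 4) → max 15
Lowest of these is 0.

0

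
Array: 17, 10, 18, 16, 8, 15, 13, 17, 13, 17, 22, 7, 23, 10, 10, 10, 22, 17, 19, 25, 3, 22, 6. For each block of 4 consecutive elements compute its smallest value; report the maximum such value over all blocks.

17

(17, 10, 18, 16) → min 10
(10, 18, 16, 8) → min 8
(18, 16, 8, 15) → min 8
(16, 8, 15, 13) → min 8
(8, 15, 13, 17) → min 8
(15, 13, 17, 13) → min 13
(13, 17, 13, 17) → min 13
(17, 13, 17, 22) → min 13
(13, 17, 22, 7) → min 7
(17, 22, 7, 23) → min 7
(22, 7, 23, 10) → min 7
(7, 23, 10, 10) → min 7
(23, 10, 10, 10) → min 10
(10, 10, 10, 22) → min 10
(10, 10, 22, 17) → min 10
(10, 22, 17, 19) → min 10
(22, 17, 19, 25) → min 17
(17, 19, 25, 3) → min 3
(19, 25, 3, 22) → min 3
(25, 3, 22, 6) → min 3
Maximum of these is 17.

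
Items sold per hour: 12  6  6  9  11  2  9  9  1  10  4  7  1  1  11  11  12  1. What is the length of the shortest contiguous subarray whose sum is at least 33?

add 12: running sum 12 < 33
add 6: running sum 18 < 33
add 6: running sum 24 < 33
add 9: shortest ending here [12, 6, 6, 9] sum 33, len 4
add 11: shortest ending here [12, 6, 6, 9, 11] sum 44, len 5
add 2: shortest ending here [6, 6, 9, 11, 2] sum 34, len 5
add 9: shortest ending here [6, 9, 11, 2, 9] sum 37, len 5
add 9: shortest ending here [9, 11, 2, 9, 9] sum 40, len 5
add 1: shortest ending here [9, 11, 2, 9, 9, 1] sum 41, len 6
add 10: shortest ending here [11, 2, 9, 9, 1, 10] sum 42, len 6
add 4: shortest ending here [9, 9, 1, 10, 4] sum 33, len 5
add 7: shortest ending here [9, 9, 1, 10, 4, 7] sum 40, len 6
add 1: shortest ending here [9, 9, 1, 10, 4, 7, 1] sum 41, len 7
add 1: shortest ending here [9, 1, 10, 4, 7, 1, 1] sum 33, len 7
add 11: shortest ending here [10, 4, 7, 1, 1, 11] sum 34, len 6
add 11: shortest ending here [4, 7, 1, 1, 11, 11] sum 35, len 6
add 12: shortest ending here [11, 11, 12] sum 34, len 3
add 1: shortest ending here [11, 11, 12, 1] sum 35, len 4
Shortest qualifying length: 3.

3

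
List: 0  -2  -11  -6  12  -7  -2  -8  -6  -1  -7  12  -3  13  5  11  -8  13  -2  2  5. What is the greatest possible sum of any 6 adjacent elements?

[0, -2, -11, -6, 12, -7] → sum -14
[-2, -11, -6, 12, -7, -2] → sum -16
[-11, -6, 12, -7, -2, -8] → sum -22
[-6, 12, -7, -2, -8, -6] → sum -17
[12, -7, -2, -8, -6, -1] → sum -12
[-7, -2, -8, -6, -1, -7] → sum -31
[-2, -8, -6, -1, -7, 12] → sum -12
[-8, -6, -1, -7, 12, -3] → sum -13
[-6, -1, -7, 12, -3, 13] → sum 8
[-1, -7, 12, -3, 13, 5] → sum 19
[-7, 12, -3, 13, 5, 11] → sum 31
[12, -3, 13, 5, 11, -8] → sum 30
[-3, 13, 5, 11, -8, 13] → sum 31
[13, 5, 11, -8, 13, -2] → sum 32
[5, 11, -8, 13, -2, 2] → sum 21
[11, -8, 13, -2, 2, 5] → sum 21
Greatest of these is 32.

32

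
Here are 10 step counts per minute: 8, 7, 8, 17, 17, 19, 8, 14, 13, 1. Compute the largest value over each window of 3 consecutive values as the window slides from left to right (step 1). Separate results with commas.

8, 17, 17, 19, 19, 19, 14, 14

Sliding a size-3 window across the 10 values:
(8, 7, 8) → max 8
(7, 8, 17) → max 17
(8, 17, 17) → max 17
(17, 17, 19) → max 19
(17, 19, 8) → max 19
(19, 8, 14) → max 19
(8, 14, 13) → max 14
(14, 13, 1) → max 14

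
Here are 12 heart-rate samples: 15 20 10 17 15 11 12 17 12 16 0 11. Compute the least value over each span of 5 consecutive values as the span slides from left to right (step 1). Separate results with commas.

10, 10, 10, 11, 11, 11, 0, 0

15 20 10 17 15 → min 10
20 10 17 15 11 → min 10
10 17 15 11 12 → min 10
17 15 11 12 17 → min 11
15 11 12 17 12 → min 11
11 12 17 12 16 → min 11
12 17 12 16 0 → min 0
17 12 16 0 11 → min 0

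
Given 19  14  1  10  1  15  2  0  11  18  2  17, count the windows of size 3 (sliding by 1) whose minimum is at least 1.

[19, 14, 1] → min 1  ≥ 1 ✓
[14, 1, 10] → min 1  ≥ 1 ✓
[1, 10, 1] → min 1  ≥ 1 ✓
[10, 1, 15] → min 1  ≥ 1 ✓
[1, 15, 2] → min 1  ≥ 1 ✓
[15, 2, 0] → min 0
[2, 0, 11] → min 0
[0, 11, 18] → min 0
[11, 18, 2] → min 2  ≥ 1 ✓
[18, 2, 17] → min 2  ≥ 1 ✓
7 windows satisfy the condition.

7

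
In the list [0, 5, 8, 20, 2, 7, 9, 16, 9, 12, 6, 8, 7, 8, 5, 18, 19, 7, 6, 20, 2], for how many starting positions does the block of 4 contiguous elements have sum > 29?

16

[0, 5, 8, 20] → sum 33  > 29 ✓
[5, 8, 20, 2] → sum 35  > 29 ✓
[8, 20, 2, 7] → sum 37  > 29 ✓
[20, 2, 7, 9] → sum 38  > 29 ✓
[2, 7, 9, 16] → sum 34  > 29 ✓
[7, 9, 16, 9] → sum 41  > 29 ✓
[9, 16, 9, 12] → sum 46  > 29 ✓
[16, 9, 12, 6] → sum 43  > 29 ✓
[9, 12, 6, 8] → sum 35  > 29 ✓
[12, 6, 8, 7] → sum 33  > 29 ✓
[6, 8, 7, 8] → sum 29
[8, 7, 8, 5] → sum 28
[7, 8, 5, 18] → sum 38  > 29 ✓
[8, 5, 18, 19] → sum 50  > 29 ✓
[5, 18, 19, 7] → sum 49  > 29 ✓
[18, 19, 7, 6] → sum 50  > 29 ✓
[19, 7, 6, 20] → sum 52  > 29 ✓
[7, 6, 20, 2] → sum 35  > 29 ✓
16 windows satisfy the condition.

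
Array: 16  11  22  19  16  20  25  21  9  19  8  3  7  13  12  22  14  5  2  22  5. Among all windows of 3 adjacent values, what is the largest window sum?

66

(16, 11, 22) → sum 49
(11, 22, 19) → sum 52
(22, 19, 16) → sum 57
(19, 16, 20) → sum 55
(16, 20, 25) → sum 61
(20, 25, 21) → sum 66
(25, 21, 9) → sum 55
(21, 9, 19) → sum 49
(9, 19, 8) → sum 36
(19, 8, 3) → sum 30
(8, 3, 7) → sum 18
(3, 7, 13) → sum 23
(7, 13, 12) → sum 32
(13, 12, 22) → sum 47
(12, 22, 14) → sum 48
(22, 14, 5) → sum 41
(14, 5, 2) → sum 21
(5, 2, 22) → sum 29
(2, 22, 5) → sum 29
Largest of these is 66.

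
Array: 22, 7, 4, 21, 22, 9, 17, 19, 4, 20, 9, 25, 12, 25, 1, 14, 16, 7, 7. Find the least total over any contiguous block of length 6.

70

Window sums for each of the 14 positions:
[22, 7, 4, 21, 22, 9] → sum 85
[7, 4, 21, 22, 9, 17] → sum 80
[4, 21, 22, 9, 17, 19] → sum 92
[21, 22, 9, 17, 19, 4] → sum 92
[22, 9, 17, 19, 4, 20] → sum 91
[9, 17, 19, 4, 20, 9] → sum 78
[17, 19, 4, 20, 9, 25] → sum 94
[19, 4, 20, 9, 25, 12] → sum 89
[4, 20, 9, 25, 12, 25] → sum 95
[20, 9, 25, 12, 25, 1] → sum 92
[9, 25, 12, 25, 1, 14] → sum 86
[25, 12, 25, 1, 14, 16] → sum 93
[12, 25, 1, 14, 16, 7] → sum 75
[25, 1, 14, 16, 7, 7] → sum 70
Least of these is 70.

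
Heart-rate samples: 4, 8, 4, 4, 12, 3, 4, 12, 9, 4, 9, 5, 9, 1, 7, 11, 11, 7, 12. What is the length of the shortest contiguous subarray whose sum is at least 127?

18

add 4: running sum 4 < 127
add 8: running sum 12 < 127
add 4: running sum 16 < 127
add 4: running sum 20 < 127
add 12: running sum 32 < 127
add 3: running sum 35 < 127
add 4: running sum 39 < 127
add 12: running sum 51 < 127
add 9: running sum 60 < 127
add 4: running sum 64 < 127
add 9: running sum 73 < 127
add 5: running sum 78 < 127
add 9: running sum 87 < 127
add 1: running sum 88 < 127
add 7: running sum 95 < 127
add 11: running sum 106 < 127
add 11: running sum 117 < 127
add 7: running sum 124 < 127
add 12: shortest ending here [8, 4, 4, 12, 3, 4, 12, 9, 4, 9, 5, 9, 1, 7, 11, 11, 7, 12] sum 132, len 18
Shortest qualifying length: 18.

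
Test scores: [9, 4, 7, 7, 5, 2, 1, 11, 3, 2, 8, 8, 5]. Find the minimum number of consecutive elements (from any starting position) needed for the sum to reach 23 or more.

Extend right; whenever the sum reaches 23, record the length and shrink from the left:
add 9: running sum 9 < 23
add 4: running sum 13 < 23
add 7: running sum 20 < 23
end 3: [9, 4, 7, 7] sum 27, len 4
end 4: [4, 7, 7, 5] sum 23, len 4
end 5: [4, 7, 7, 5, 2] sum 25, len 5
end 6: [4, 7, 7, 5, 2, 1] sum 26, len 6
end 7: [7, 5, 2, 1, 11] sum 26, len 5
end 8: [7, 5, 2, 1, 11, 3] sum 29, len 6
end 9: [5, 2, 1, 11, 3, 2] sum 24, len 6
end 10: [11, 3, 2, 8] sum 24, len 4
end 11: [11, 3, 2, 8, 8] sum 32, len 5
end 12: [2, 8, 8, 5] sum 23, len 4
Shortest qualifying length: 4.

4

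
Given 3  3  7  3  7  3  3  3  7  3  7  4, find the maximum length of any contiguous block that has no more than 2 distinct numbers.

Extend right; when distinct count exceeds 2, shrink from the left:
[3] 1 distinct, len 1
[3, 3] 1 distinct, len 2
[3, 3, 7] 2 distinct, len 3
[3, 3, 7, 3] 2 distinct, len 4
[3, 3, 7, 3, 7] 2 distinct, len 5
[3, 3, 7, 3, 7, 3] 2 distinct, len 6
[3, 3, 7, 3, 7, 3, 3] 2 distinct, len 7
[3, 3, 7, 3, 7, 3, 3, 3] 2 distinct, len 8
[3, 3, 7, 3, 7, 3, 3, 3, 7] 2 distinct, len 9
[3, 3, 7, 3, 7, 3, 3, 3, 7, 3] 2 distinct, len 10
[3, 3, 7, 3, 7, 3, 3, 3, 7, 3, 7] 2 distinct, len 11
[7, 4] 2 distinct, len 2
Longest length with ≤2 distinct: 11.

11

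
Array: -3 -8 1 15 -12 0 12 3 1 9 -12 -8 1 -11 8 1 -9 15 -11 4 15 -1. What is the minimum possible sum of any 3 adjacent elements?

Window sums for each of the 20 positions:
(-3, -8, 1) → sum -10
(-8, 1, 15) → sum 8
(1, 15, -12) → sum 4
(15, -12, 0) → sum 3
(-12, 0, 12) → sum 0
(0, 12, 3) → sum 15
(12, 3, 1) → sum 16
(3, 1, 9) → sum 13
(1, 9, -12) → sum -2
(9, -12, -8) → sum -11
(-12, -8, 1) → sum -19
(-8, 1, -11) → sum -18
(1, -11, 8) → sum -2
(-11, 8, 1) → sum -2
(8, 1, -9) → sum 0
(1, -9, 15) → sum 7
(-9, 15, -11) → sum -5
(15, -11, 4) → sum 8
(-11, 4, 15) → sum 8
(4, 15, -1) → sum 18
Minimum of these is -19.

-19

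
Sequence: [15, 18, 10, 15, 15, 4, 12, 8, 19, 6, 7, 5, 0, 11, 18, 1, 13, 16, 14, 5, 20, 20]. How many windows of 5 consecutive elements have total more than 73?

1

(15, 18, 10, 15, 15) → sum 73
(18, 10, 15, 15, 4) → sum 62
(10, 15, 15, 4, 12) → sum 56
(15, 15, 4, 12, 8) → sum 54
(15, 4, 12, 8, 19) → sum 58
(4, 12, 8, 19, 6) → sum 49
(12, 8, 19, 6, 7) → sum 52
(8, 19, 6, 7, 5) → sum 45
(19, 6, 7, 5, 0) → sum 37
(6, 7, 5, 0, 11) → sum 29
(7, 5, 0, 11, 18) → sum 41
(5, 0, 11, 18, 1) → sum 35
(0, 11, 18, 1, 13) → sum 43
(11, 18, 1, 13, 16) → sum 59
(18, 1, 13, 16, 14) → sum 62
(1, 13, 16, 14, 5) → sum 49
(13, 16, 14, 5, 20) → sum 68
(16, 14, 5, 20, 20) → sum 75  > 73 ✓
1 window satisfy the condition.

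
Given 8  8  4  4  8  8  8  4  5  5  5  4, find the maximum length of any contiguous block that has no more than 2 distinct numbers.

Extend right; when distinct count exceeds 2, shrink from the left:
add 8: window [8] (1 distinct), len 1
add 8: window [8, 8] (1 distinct), len 2
add 4: window [8, 8, 4] (2 distinct), len 3
add 4: window [8, 8, 4, 4] (2 distinct), len 4
add 8: window [8, 8, 4, 4, 8] (2 distinct), len 5
add 8: window [8, 8, 4, 4, 8, 8] (2 distinct), len 6
add 8: window [8, 8, 4, 4, 8, 8, 8] (2 distinct), len 7
add 4: window [8, 8, 4, 4, 8, 8, 8, 4] (2 distinct), len 8
add 5: window [4, 5] (2 distinct), len 2
add 5: window [4, 5, 5] (2 distinct), len 3
add 5: window [4, 5, 5, 5] (2 distinct), len 4
add 4: window [4, 5, 5, 5, 4] (2 distinct), len 5
Longest length with ≤2 distinct: 8.

8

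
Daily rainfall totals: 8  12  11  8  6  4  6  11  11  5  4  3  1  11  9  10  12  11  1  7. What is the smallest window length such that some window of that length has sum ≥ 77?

Extend right; whenever the sum reaches 77, record the length and shrink from the left:
add 8: running sum 8 < 77
add 12: running sum 20 < 77
add 11: running sum 31 < 77
add 8: running sum 39 < 77
add 6: running sum 45 < 77
add 4: running sum 49 < 77
add 6: running sum 55 < 77
add 11: running sum 66 < 77
add 11: shortest ending here [8, 12, 11, 8, 6, 4, 6, 11, 11] sum 77, len 9
add 5: shortest ending here [8, 12, 11, 8, 6, 4, 6, 11, 11, 5] sum 82, len 10
add 4: shortest ending here [12, 11, 8, 6, 4, 6, 11, 11, 5, 4] sum 78, len 10
add 3: shortest ending here [12, 11, 8, 6, 4, 6, 11, 11, 5, 4, 3] sum 81, len 11
add 1: shortest ending here [12, 11, 8, 6, 4, 6, 11, 11, 5, 4, 3, 1] sum 82, len 12
add 11: shortest ending here [11, 8, 6, 4, 6, 11, 11, 5, 4, 3, 1, 11] sum 81, len 12
add 9: shortest ending here [8, 6, 4, 6, 11, 11, 5, 4, 3, 1, 11, 9] sum 79, len 12
add 10: shortest ending here [6, 4, 6, 11, 11, 5, 4, 3, 1, 11, 9, 10] sum 81, len 12
add 12: shortest ending here [11, 11, 5, 4, 3, 1, 11, 9, 10, 12] sum 77, len 10
add 11: shortest ending here [11, 5, 4, 3, 1, 11, 9, 10, 12, 11] sum 77, len 10
add 1: shortest ending here [11, 5, 4, 3, 1, 11, 9, 10, 12, 11, 1] sum 78, len 11
add 7: shortest ending here [11, 5, 4, 3, 1, 11, 9, 10, 12, 11, 1, 7] sum 85, len 12
Shortest qualifying length: 9.

9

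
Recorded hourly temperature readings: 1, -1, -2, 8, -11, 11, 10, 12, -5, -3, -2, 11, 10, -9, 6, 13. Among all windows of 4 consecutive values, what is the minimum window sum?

(1, -1, -2, 8) → sum 6
(-1, -2, 8, -11) → sum -6
(-2, 8, -11, 11) → sum 6
(8, -11, 11, 10) → sum 18
(-11, 11, 10, 12) → sum 22
(11, 10, 12, -5) → sum 28
(10, 12, -5, -3) → sum 14
(12, -5, -3, -2) → sum 2
(-5, -3, -2, 11) → sum 1
(-3, -2, 11, 10) → sum 16
(-2, 11, 10, -9) → sum 10
(11, 10, -9, 6) → sum 18
(10, -9, 6, 13) → sum 20
Minimum of these is -6.

-6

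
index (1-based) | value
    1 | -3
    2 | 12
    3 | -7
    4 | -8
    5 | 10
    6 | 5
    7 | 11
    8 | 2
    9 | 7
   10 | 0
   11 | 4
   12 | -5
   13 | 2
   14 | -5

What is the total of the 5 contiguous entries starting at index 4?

Elements at indices 4..8: -8, 10, 5, 11, 2
sum(-8, 10, 5, 11, 2) = 20

20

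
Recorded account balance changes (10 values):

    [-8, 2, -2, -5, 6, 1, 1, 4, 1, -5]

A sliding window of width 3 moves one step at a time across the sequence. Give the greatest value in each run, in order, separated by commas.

2, 2, 6, 6, 6, 4, 4, 4

(-8, 2, -2) → max 2
(2, -2, -5) → max 2
(-2, -5, 6) → max 6
(-5, 6, 1) → max 6
(6, 1, 1) → max 6
(1, 1, 4) → max 4
(1, 4, 1) → max 4
(4, 1, -5) → max 4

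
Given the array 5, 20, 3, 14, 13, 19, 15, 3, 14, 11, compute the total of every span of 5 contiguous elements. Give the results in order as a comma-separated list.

55, 69, 64, 64, 64, 62

5 20 3 14 13 → sum 55
20 3 14 13 19 → sum 69
3 14 13 19 15 → sum 64
14 13 19 15 3 → sum 64
13 19 15 3 14 → sum 64
19 15 3 14 11 → sum 62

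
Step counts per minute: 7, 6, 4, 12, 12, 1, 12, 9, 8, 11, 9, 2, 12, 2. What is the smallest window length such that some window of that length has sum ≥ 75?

9

add 7: running sum 7 < 75
add 6: running sum 13 < 75
add 4: running sum 17 < 75
add 12: running sum 29 < 75
add 12: running sum 41 < 75
add 1: running sum 42 < 75
add 12: running sum 54 < 75
add 9: running sum 63 < 75
add 8: running sum 71 < 75
add 11: shortest ending here [6, 4, 12, 12, 1, 12, 9, 8, 11] sum 75, len 9
add 9: shortest ending here [4, 12, 12, 1, 12, 9, 8, 11, 9] sum 78, len 9
add 2: shortest ending here [12, 12, 1, 12, 9, 8, 11, 9, 2] sum 76, len 9
add 12: shortest ending here [12, 1, 12, 9, 8, 11, 9, 2, 12] sum 76, len 9
add 2: shortest ending here [12, 1, 12, 9, 8, 11, 9, 2, 12, 2] sum 78, len 10
Shortest qualifying length: 9.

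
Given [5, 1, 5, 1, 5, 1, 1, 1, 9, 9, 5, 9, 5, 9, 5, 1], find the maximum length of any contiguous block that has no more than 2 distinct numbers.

8

add 5: window [5] (1 distinct), len 1
add 1: window [5, 1] (2 distinct), len 2
add 5: window [5, 1, 5] (2 distinct), len 3
add 1: window [5, 1, 5, 1] (2 distinct), len 4
add 5: window [5, 1, 5, 1, 5] (2 distinct), len 5
add 1: window [5, 1, 5, 1, 5, 1] (2 distinct), len 6
add 1: window [5, 1, 5, 1, 5, 1, 1] (2 distinct), len 7
add 1: window [5, 1, 5, 1, 5, 1, 1, 1] (2 distinct), len 8
add 9: window [1, 1, 1, 9] (2 distinct), len 4
add 9: window [1, 1, 1, 9, 9] (2 distinct), len 5
add 5: window [9, 9, 5] (2 distinct), len 3
add 9: window [9, 9, 5, 9] (2 distinct), len 4
add 5: window [9, 9, 5, 9, 5] (2 distinct), len 5
add 9: window [9, 9, 5, 9, 5, 9] (2 distinct), len 6
add 5: window [9, 9, 5, 9, 5, 9, 5] (2 distinct), len 7
add 1: window [5, 1] (2 distinct), len 2
Longest length with ≤2 distinct: 8.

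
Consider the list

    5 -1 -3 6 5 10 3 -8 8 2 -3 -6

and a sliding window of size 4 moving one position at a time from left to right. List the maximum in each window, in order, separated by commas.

(5, -1, -3, 6) → max 6
(-1, -3, 6, 5) → max 6
(-3, 6, 5, 10) → max 10
(6, 5, 10, 3) → max 10
(5, 10, 3, -8) → max 10
(10, 3, -8, 8) → max 10
(3, -8, 8, 2) → max 8
(-8, 8, 2, -3) → max 8
(8, 2, -3, -6) → max 8

6, 6, 10, 10, 10, 10, 8, 8, 8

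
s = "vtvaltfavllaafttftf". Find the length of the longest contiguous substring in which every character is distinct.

[v] len 1
[v, t] len 2
[t, v] len 2
[t, v, a] len 3
[t, v, a, l] len 4
[v, a, l, t] len 4
[v, a, l, t, f] len 5
[l, t, f, a] len 4
[l, t, f, a, v] len 5
[t, f, a, v, l] len 5
[l] len 1
[l, a] len 2
[a] len 1
[a, f] len 2
[a, f, t] len 3
[t] len 1
[t, f] len 2
[f, t] len 2
[t, f] len 2
Longest all-distinct length: 5.

5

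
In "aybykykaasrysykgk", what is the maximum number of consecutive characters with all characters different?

[a] len 1
[a, y] len 2
[a, y, b] len 3
[b, y] len 2
[b, y, k] len 3
[k, y] len 2
[y, k] len 2
[y, k, a] len 3
[a] len 1
[a, s] len 2
[a, s, r] len 3
[a, s, r, y] len 4
[r, y, s] len 3
[s, y] len 2
[s, y, k] len 3
[s, y, k, g] len 4
[g, k] len 2
Longest all-distinct length: 4.

4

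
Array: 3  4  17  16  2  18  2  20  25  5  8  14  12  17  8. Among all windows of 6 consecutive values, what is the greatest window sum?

84

(3, 4, 17, 16, 2, 18) → sum 60
(4, 17, 16, 2, 18, 2) → sum 59
(17, 16, 2, 18, 2, 20) → sum 75
(16, 2, 18, 2, 20, 25) → sum 83
(2, 18, 2, 20, 25, 5) → sum 72
(18, 2, 20, 25, 5, 8) → sum 78
(2, 20, 25, 5, 8, 14) → sum 74
(20, 25, 5, 8, 14, 12) → sum 84
(25, 5, 8, 14, 12, 17) → sum 81
(5, 8, 14, 12, 17, 8) → sum 64
Greatest of these is 84.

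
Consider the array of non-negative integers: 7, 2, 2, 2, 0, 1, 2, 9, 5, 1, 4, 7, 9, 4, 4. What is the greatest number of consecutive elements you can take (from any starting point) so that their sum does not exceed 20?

Extend to the right; shrink from the left whenever the sum exceeds 20:
→ 7: sum 7, len 1
→ 2: sum 9, len 2
→ 2: sum 11, len 3
→ 2: sum 13, len 4
→ 0: sum 13, len 5
→ 1: sum 14, len 6
→ 2: sum 16, len 7
→ 9 (dropped 7): sum 18, len 7
→ 5 (dropped 2, 2): sum 19, len 6
→ 1: sum 20, len 7
→ 4 (dropped 2, 0, 1, 2): sum 19, len 4
→ 7 (dropped 9): sum 17, len 4
→ 9 (dropped 5, 1): sum 20, len 3
→ 4 (dropped 4): sum 20, len 3
→ 4 (dropped 7): sum 17, len 3
Longest length seen: 7.

7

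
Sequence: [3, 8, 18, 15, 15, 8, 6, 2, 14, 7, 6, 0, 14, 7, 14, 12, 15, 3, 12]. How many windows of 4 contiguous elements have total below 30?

3 8 18 15 → sum 44
8 18 15 15 → sum 56
18 15 15 8 → sum 56
15 15 8 6 → sum 44
15 8 6 2 → sum 31
8 6 2 14 → sum 30
6 2 14 7 → sum 29  < 30 ✓
2 14 7 6 → sum 29  < 30 ✓
14 7 6 0 → sum 27  < 30 ✓
7 6 0 14 → sum 27  < 30 ✓
6 0 14 7 → sum 27  < 30 ✓
0 14 7 14 → sum 35
14 7 14 12 → sum 47
7 14 12 15 → sum 48
14 12 15 3 → sum 44
12 15 3 12 → sum 42
5 windows satisfy the condition.

5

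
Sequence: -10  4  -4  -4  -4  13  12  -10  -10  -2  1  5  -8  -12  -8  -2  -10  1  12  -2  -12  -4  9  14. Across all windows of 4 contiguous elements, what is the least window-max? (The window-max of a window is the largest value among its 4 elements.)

-2

(-10, 4, -4, -4) → max 4
(4, -4, -4, -4) → max 4
(-4, -4, -4, 13) → max 13
(-4, -4, 13, 12) → max 13
(-4, 13, 12, -10) → max 13
(13, 12, -10, -10) → max 13
(12, -10, -10, -2) → max 12
(-10, -10, -2, 1) → max 1
(-10, -2, 1, 5) → max 5
(-2, 1, 5, -8) → max 5
(1, 5, -8, -12) → max 5
(5, -8, -12, -8) → max 5
(-8, -12, -8, -2) → max -2
(-12, -8, -2, -10) → max -2
(-8, -2, -10, 1) → max 1
(-2, -10, 1, 12) → max 12
(-10, 1, 12, -2) → max 12
(1, 12, -2, -12) → max 12
(12, -2, -12, -4) → max 12
(-2, -12, -4, 9) → max 9
(-12, -4, 9, 14) → max 14
Least of these is -2.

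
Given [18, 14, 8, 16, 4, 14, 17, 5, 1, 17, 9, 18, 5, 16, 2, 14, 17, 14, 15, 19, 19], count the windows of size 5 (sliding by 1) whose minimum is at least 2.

[18, 14, 8, 16, 4] → min 4  ≥ 2 ✓
[14, 8, 16, 4, 14] → min 4  ≥ 2 ✓
[8, 16, 4, 14, 17] → min 4  ≥ 2 ✓
[16, 4, 14, 17, 5] → min 4  ≥ 2 ✓
[4, 14, 17, 5, 1] → min 1
[14, 17, 5, 1, 17] → min 1
[17, 5, 1, 17, 9] → min 1
[5, 1, 17, 9, 18] → min 1
[1, 17, 9, 18, 5] → min 1
[17, 9, 18, 5, 16] → min 5  ≥ 2 ✓
[9, 18, 5, 16, 2] → min 2  ≥ 2 ✓
[18, 5, 16, 2, 14] → min 2  ≥ 2 ✓
[5, 16, 2, 14, 17] → min 2  ≥ 2 ✓
[16, 2, 14, 17, 14] → min 2  ≥ 2 ✓
[2, 14, 17, 14, 15] → min 2  ≥ 2 ✓
[14, 17, 14, 15, 19] → min 14  ≥ 2 ✓
[17, 14, 15, 19, 19] → min 14  ≥ 2 ✓
12 windows satisfy the condition.

12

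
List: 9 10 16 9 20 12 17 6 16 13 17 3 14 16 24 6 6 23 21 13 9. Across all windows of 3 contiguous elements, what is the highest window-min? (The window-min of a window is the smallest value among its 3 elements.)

Window mins for each of the 19 positions:
(9, 10, 16) → min 9
(10, 16, 9) → min 9
(16, 9, 20) → min 9
(9, 20, 12) → min 9
(20, 12, 17) → min 12
(12, 17, 6) → min 6
(17, 6, 16) → min 6
(6, 16, 13) → min 6
(16, 13, 17) → min 13
(13, 17, 3) → min 3
(17, 3, 14) → min 3
(3, 14, 16) → min 3
(14, 16, 24) → min 14
(16, 24, 6) → min 6
(24, 6, 6) → min 6
(6, 6, 23) → min 6
(6, 23, 21) → min 6
(23, 21, 13) → min 13
(21, 13, 9) → min 9
Highest of these is 14.

14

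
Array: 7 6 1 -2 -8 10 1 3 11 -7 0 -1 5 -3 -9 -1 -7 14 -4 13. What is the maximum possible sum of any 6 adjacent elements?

18

7 6 1 -2 -8 10 → sum 14
6 1 -2 -8 10 1 → sum 8
1 -2 -8 10 1 3 → sum 5
-2 -8 10 1 3 11 → sum 15
-8 10 1 3 11 -7 → sum 10
10 1 3 11 -7 0 → sum 18
1 3 11 -7 0 -1 → sum 7
3 11 -7 0 -1 5 → sum 11
11 -7 0 -1 5 -3 → sum 5
-7 0 -1 5 -3 -9 → sum -15
0 -1 5 -3 -9 -1 → sum -9
-1 5 -3 -9 -1 -7 → sum -16
5 -3 -9 -1 -7 14 → sum -1
-3 -9 -1 -7 14 -4 → sum -10
-9 -1 -7 14 -4 13 → sum 6
Maximum of these is 18.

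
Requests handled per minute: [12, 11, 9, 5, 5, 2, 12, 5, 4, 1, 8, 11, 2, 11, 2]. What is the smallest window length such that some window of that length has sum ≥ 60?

8

add 12: running sum 12 < 60
add 11: running sum 23 < 60
add 9: running sum 32 < 60
add 5: running sum 37 < 60
add 5: running sum 42 < 60
add 2: running sum 44 < 60
add 12: running sum 56 < 60
end 7: [12, 11, 9, 5, 5, 2, 12, 5] sum 61, len 8
end 8: [12, 11, 9, 5, 5, 2, 12, 5, 4] sum 65, len 9
end 9: [12, 11, 9, 5, 5, 2, 12, 5, 4, 1] sum 66, len 10
end 10: [11, 9, 5, 5, 2, 12, 5, 4, 1, 8] sum 62, len 10
end 11: [9, 5, 5, 2, 12, 5, 4, 1, 8, 11] sum 62, len 10
end 12: [9, 5, 5, 2, 12, 5, 4, 1, 8, 11, 2] sum 64, len 11
end 13: [5, 2, 12, 5, 4, 1, 8, 11, 2, 11] sum 61, len 10
end 14: [5, 2, 12, 5, 4, 1, 8, 11, 2, 11, 2] sum 63, len 11
Shortest qualifying length: 8.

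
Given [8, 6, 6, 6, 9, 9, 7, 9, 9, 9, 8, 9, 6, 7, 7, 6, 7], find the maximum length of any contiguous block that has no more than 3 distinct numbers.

[8] 1 distinct, len 1
[8, 6] 2 distinct, len 2
[8, 6, 6] 2 distinct, len 3
[8, 6, 6, 6] 2 distinct, len 4
[8, 6, 6, 6, 9] 3 distinct, len 5
[8, 6, 6, 6, 9, 9] 3 distinct, len 6
[6, 6, 6, 9, 9, 7] 3 distinct, len 6
[6, 6, 6, 9, 9, 7, 9] 3 distinct, len 7
[6, 6, 6, 9, 9, 7, 9, 9] 3 distinct, len 8
[6, 6, 6, 9, 9, 7, 9, 9, 9] 3 distinct, len 9
[9, 9, 7, 9, 9, 9, 8] 3 distinct, len 7
[9, 9, 7, 9, 9, 9, 8, 9] 3 distinct, len 8
[9, 9, 9, 8, 9, 6] 3 distinct, len 6
[9, 6, 7] 3 distinct, len 3
[9, 6, 7, 7] 3 distinct, len 4
[9, 6, 7, 7, 6] 3 distinct, len 5
[9, 6, 7, 7, 6, 7] 3 distinct, len 6
Longest length with ≤3 distinct: 9.

9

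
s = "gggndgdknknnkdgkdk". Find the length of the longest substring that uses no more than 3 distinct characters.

Extend right; when distinct count exceeds 3, shrink from the left:
[g] 1 distinct, len 1
[g, g] 1 distinct, len 2
[g, g, g] 1 distinct, len 3
[g, g, g, n] 2 distinct, len 4
[g, g, g, n, d] 3 distinct, len 5
[g, g, g, n, d, g] 3 distinct, len 6
[g, g, g, n, d, g, d] 3 distinct, len 7
[d, g, d, k] 3 distinct, len 4
[d, k, n] 3 distinct, len 3
[d, k, n, k] 3 distinct, len 4
[d, k, n, k, n] 3 distinct, len 5
[d, k, n, k, n, n] 3 distinct, len 6
[d, k, n, k, n, n, k] 3 distinct, len 7
[d, k, n, k, n, n, k, d] 3 distinct, len 8
[k, d, g] 3 distinct, len 3
[k, d, g, k] 3 distinct, len 4
[k, d, g, k, d] 3 distinct, len 5
[k, d, g, k, d, k] 3 distinct, len 6
Longest length with ≤3 distinct: 8.

8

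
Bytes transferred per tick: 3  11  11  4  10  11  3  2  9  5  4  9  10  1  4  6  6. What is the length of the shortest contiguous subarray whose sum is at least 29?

add 3: running sum 3 < 29
add 11: running sum 14 < 29
add 11: running sum 25 < 29
add 4: shortest ending here [3, 11, 11, 4] sum 29, len 4
add 10: shortest ending here [11, 11, 4, 10] sum 36, len 4
add 11: shortest ending here [11, 4, 10, 11] sum 36, len 4
add 3: shortest ending here [11, 4, 10, 11, 3] sum 39, len 5
add 2: shortest ending here [4, 10, 11, 3, 2] sum 30, len 5
add 9: shortest ending here [10, 11, 3, 2, 9] sum 35, len 5
add 5: shortest ending here [11, 3, 2, 9, 5] sum 30, len 5
add 4: shortest ending here [11, 3, 2, 9, 5, 4] sum 34, len 6
add 9: shortest ending here [2, 9, 5, 4, 9] sum 29, len 5
add 10: shortest ending here [9, 5, 4, 9, 10] sum 37, len 5
add 1: shortest ending here [5, 4, 9, 10, 1] sum 29, len 5
add 4: shortest ending here [5, 4, 9, 10, 1, 4] sum 33, len 6
add 6: shortest ending here [9, 10, 1, 4, 6] sum 30, len 5
add 6: shortest ending here [9, 10, 1, 4, 6, 6] sum 36, len 6
Shortest qualifying length: 4.

4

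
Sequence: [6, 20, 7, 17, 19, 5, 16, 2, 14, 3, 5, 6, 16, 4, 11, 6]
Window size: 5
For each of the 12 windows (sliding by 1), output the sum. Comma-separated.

69, 68, 64, 59, 56, 40, 40, 30, 44, 34, 42, 43

Sliding a size-5 window across the 16 values:
[6, 20, 7, 17, 19] → sum 69
[20, 7, 17, 19, 5] → sum 68
[7, 17, 19, 5, 16] → sum 64
[17, 19, 5, 16, 2] → sum 59
[19, 5, 16, 2, 14] → sum 56
[5, 16, 2, 14, 3] → sum 40
[16, 2, 14, 3, 5] → sum 40
[2, 14, 3, 5, 6] → sum 30
[14, 3, 5, 6, 16] → sum 44
[3, 5, 6, 16, 4] → sum 34
[5, 6, 16, 4, 11] → sum 42
[6, 16, 4, 11, 6] → sum 43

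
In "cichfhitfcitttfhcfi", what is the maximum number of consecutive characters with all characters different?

5

[c] len 1
[c, i] len 2
[i, c] len 2
[i, c, h] len 3
[i, c, h, f] len 4
[f, h] len 2
[f, h, i] len 3
[f, h, i, t] len 4
[h, i, t, f] len 4
[h, i, t, f, c] len 5
[t, f, c, i] len 4
[f, c, i, t] len 4
[t] len 1
[t] len 1
[t, f] len 2
[t, f, h] len 3
[t, f, h, c] len 4
[h, c, f] len 3
[h, c, f, i] len 4
Longest all-distinct length: 5.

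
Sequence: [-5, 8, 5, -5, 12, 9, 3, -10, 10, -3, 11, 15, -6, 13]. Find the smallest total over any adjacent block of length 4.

0

(-5, 8, 5, -5) → sum 3
(8, 5, -5, 12) → sum 20
(5, -5, 12, 9) → sum 21
(-5, 12, 9, 3) → sum 19
(12, 9, 3, -10) → sum 14
(9, 3, -10, 10) → sum 12
(3, -10, 10, -3) → sum 0
(-10, 10, -3, 11) → sum 8
(10, -3, 11, 15) → sum 33
(-3, 11, 15, -6) → sum 17
(11, 15, -6, 13) → sum 33
Smallest of these is 0.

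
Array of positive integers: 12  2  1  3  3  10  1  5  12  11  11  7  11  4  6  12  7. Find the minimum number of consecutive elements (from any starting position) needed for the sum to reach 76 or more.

9

add 12: running sum 12 < 76
add 2: running sum 14 < 76
add 1: running sum 15 < 76
add 3: running sum 18 < 76
add 3: running sum 21 < 76
add 10: running sum 31 < 76
add 1: running sum 32 < 76
add 5: running sum 37 < 76
add 12: running sum 49 < 76
add 11: running sum 60 < 76
add 11: running sum 71 < 76
end 11: [12, 2, 1, 3, 3, 10, 1, 5, 12, 11, 11, 7] sum 78, len 12
end 12: [2, 1, 3, 3, 10, 1, 5, 12, 11, 11, 7, 11] sum 77, len 12
end 13: [3, 3, 10, 1, 5, 12, 11, 11, 7, 11, 4] sum 78, len 11
end 14: [10, 1, 5, 12, 11, 11, 7, 11, 4, 6] sum 78, len 10
end 15: [5, 12, 11, 11, 7, 11, 4, 6, 12] sum 79, len 9
end 16: [12, 11, 11, 7, 11, 4, 6, 12, 7] sum 81, len 9
Shortest qualifying length: 9.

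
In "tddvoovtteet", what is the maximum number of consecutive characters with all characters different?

3

add t: [t] len 1
add d: [t, d] len 2
add d (repeat d, move left end past it): [d] len 1
add v: [d, v] len 2
add o: [d, v, o] len 3
add o (repeat o, move left end past it): [o] len 1
add v: [o, v] len 2
add t: [o, v, t] len 3
add t (repeat t, move left end past it): [t] len 1
add e: [t, e] len 2
add e (repeat e, move left end past it): [e] len 1
add t: [e, t] len 2
Longest all-distinct length: 3.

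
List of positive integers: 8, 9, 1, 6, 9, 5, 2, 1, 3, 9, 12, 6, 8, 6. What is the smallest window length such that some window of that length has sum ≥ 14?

2

add 8: running sum 8 < 14
end 1: [8, 9] sum 17, len 2
end 2: [8, 9, 1] sum 18, len 3
end 3: [9, 1, 6] sum 16, len 3
end 4: [6, 9] sum 15, len 2
end 5: [9, 5] sum 14, len 2
end 6: [9, 5, 2] sum 16, len 3
end 7: [9, 5, 2, 1] sum 17, len 4
end 8: [9, 5, 2, 1, 3] sum 20, len 5
end 9: [2, 1, 3, 9] sum 15, len 4
end 10: [9, 12] sum 21, len 2
end 11: [12, 6] sum 18, len 2
end 12: [6, 8] sum 14, len 2
end 13: [8, 6] sum 14, len 2
Shortest qualifying length: 2.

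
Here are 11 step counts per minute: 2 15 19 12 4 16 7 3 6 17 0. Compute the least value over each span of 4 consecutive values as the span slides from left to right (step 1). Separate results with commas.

Sliding a size-4 window across the 11 values:
(2, 15, 19, 12) → min 2
(15, 19, 12, 4) → min 4
(19, 12, 4, 16) → min 4
(12, 4, 16, 7) → min 4
(4, 16, 7, 3) → min 3
(16, 7, 3, 6) → min 3
(7, 3, 6, 17) → min 3
(3, 6, 17, 0) → min 0

2, 4, 4, 4, 3, 3, 3, 0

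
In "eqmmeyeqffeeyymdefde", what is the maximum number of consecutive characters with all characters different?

5

add e: [e] len 1
add q: [e, q] len 2
add m: [e, q, m] len 3
add m (repeat m, move left end past it): [m] len 1
add e: [m, e] len 2
add y: [m, e, y] len 3
add e (repeat e, move left end past it): [y, e] len 2
add q: [y, e, q] len 3
add f: [y, e, q, f] len 4
add f (repeat f, move left end past it): [f] len 1
add e: [f, e] len 2
add e (repeat e, move left end past it): [e] len 1
add y: [e, y] len 2
add y (repeat y, move left end past it): [y] len 1
add m: [y, m] len 2
add d: [y, m, d] len 3
add e: [y, m, d, e] len 4
add f: [y, m, d, e, f] len 5
add d (repeat d, move left end past it): [e, f, d] len 3
add e (repeat e, move left end past it): [f, d, e] len 3
Longest all-distinct length: 5.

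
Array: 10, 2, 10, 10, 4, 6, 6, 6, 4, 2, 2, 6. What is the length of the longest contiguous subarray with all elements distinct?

3

add 10: [10] len 1
add 2: [10, 2] len 2
add 10 (repeat 10, move left end past it): [2, 10] len 2
add 10 (repeat 10, move left end past it): [10] len 1
add 4: [10, 4] len 2
add 6: [10, 4, 6] len 3
add 6 (repeat 6, move left end past it): [6] len 1
add 6 (repeat 6, move left end past it): [6] len 1
add 4: [6, 4] len 2
add 2: [6, 4, 2] len 3
add 2 (repeat 2, move left end past it): [2] len 1
add 6: [2, 6] len 2
Longest all-distinct length: 3.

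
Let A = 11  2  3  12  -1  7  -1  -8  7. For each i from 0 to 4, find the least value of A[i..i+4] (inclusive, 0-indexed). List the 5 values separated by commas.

11 2 3 12 -1 → min -1
2 3 12 -1 7 → min -1
3 12 -1 7 -1 → min -1
12 -1 7 -1 -8 → min -8
-1 7 -1 -8 7 → min -8

-1, -1, -1, -8, -8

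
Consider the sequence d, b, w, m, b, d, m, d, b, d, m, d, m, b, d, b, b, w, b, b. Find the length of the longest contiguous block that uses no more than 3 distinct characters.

14

[d] 1 distinct, len 1
[d, b] 2 distinct, len 2
[d, b, w] 3 distinct, len 3
[b, w, m] 3 distinct, len 3
[b, w, m, b] 3 distinct, len 4
[m, b, d] 3 distinct, len 3
[m, b, d, m] 3 distinct, len 4
[m, b, d, m, d] 3 distinct, len 5
[m, b, d, m, d, b] 3 distinct, len 6
[m, b, d, m, d, b, d] 3 distinct, len 7
[m, b, d, m, d, b, d, m] 3 distinct, len 8
[m, b, d, m, d, b, d, m, d] 3 distinct, len 9
[m, b, d, m, d, b, d, m, d, m] 3 distinct, len 10
[m, b, d, m, d, b, d, m, d, m, b] 3 distinct, len 11
[m, b, d, m, d, b, d, m, d, m, b, d] 3 distinct, len 12
[m, b, d, m, d, b, d, m, d, m, b, d, b] 3 distinct, len 13
[m, b, d, m, d, b, d, m, d, m, b, d, b, b] 3 distinct, len 14
[b, d, b, b, w] 3 distinct, len 5
[b, d, b, b, w, b] 3 distinct, len 6
[b, d, b, b, w, b, b] 3 distinct, len 7
Longest length with ≤3 distinct: 14.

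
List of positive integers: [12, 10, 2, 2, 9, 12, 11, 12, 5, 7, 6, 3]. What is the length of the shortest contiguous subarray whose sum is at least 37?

4

add 12: running sum 12 < 37
add 10: running sum 22 < 37
add 2: running sum 24 < 37
add 2: running sum 26 < 37
add 9: running sum 35 < 37
end 5: [12, 10, 2, 2, 9, 12] sum 47, len 6
end 6: [10, 2, 2, 9, 12, 11] sum 46, len 6
end 7: [9, 12, 11, 12] sum 44, len 4
end 8: [12, 11, 12, 5] sum 40, len 4
end 9: [12, 11, 12, 5, 7] sum 47, len 5
end 10: [11, 12, 5, 7, 6] sum 41, len 5
end 11: [11, 12, 5, 7, 6, 3] sum 44, len 6
Shortest qualifying length: 4.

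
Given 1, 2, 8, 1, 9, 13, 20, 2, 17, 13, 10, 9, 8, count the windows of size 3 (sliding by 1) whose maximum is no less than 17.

5

[1, 2, 8] → max 8
[2, 8, 1] → max 8
[8, 1, 9] → max 9
[1, 9, 13] → max 13
[9, 13, 20] → max 20  ≥ 17 ✓
[13, 20, 2] → max 20  ≥ 17 ✓
[20, 2, 17] → max 20  ≥ 17 ✓
[2, 17, 13] → max 17  ≥ 17 ✓
[17, 13, 10] → max 17  ≥ 17 ✓
[13, 10, 9] → max 13
[10, 9, 8] → max 10
5 windows satisfy the condition.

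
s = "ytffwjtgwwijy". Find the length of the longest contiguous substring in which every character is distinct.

5

add y: [y] len 1
add t: [y, t] len 2
add f: [y, t, f] len 3
add f (repeat f, move left end past it): [f] len 1
add w: [f, w] len 2
add j: [f, w, j] len 3
add t: [f, w, j, t] len 4
add g: [f, w, j, t, g] len 5
add w (repeat w, move left end past it): [j, t, g, w] len 4
add w (repeat w, move left end past it): [w] len 1
add i: [w, i] len 2
add j: [w, i, j] len 3
add y: [w, i, j, y] len 4
Longest all-distinct length: 5.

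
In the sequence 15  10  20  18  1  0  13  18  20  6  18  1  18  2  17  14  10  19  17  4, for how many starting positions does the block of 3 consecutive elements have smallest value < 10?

15 10 20 → min 10
10 20 18 → min 10
20 18 1 → min 1  < 10 ✓
18 1 0 → min 0  < 10 ✓
1 0 13 → min 0  < 10 ✓
0 13 18 → min 0  < 10 ✓
13 18 20 → min 13
18 20 6 → min 6  < 10 ✓
20 6 18 → min 6  < 10 ✓
6 18 1 → min 1  < 10 ✓
18 1 18 → min 1  < 10 ✓
1 18 2 → min 1  < 10 ✓
18 2 17 → min 2  < 10 ✓
2 17 14 → min 2  < 10 ✓
17 14 10 → min 10
14 10 19 → min 10
10 19 17 → min 10
19 17 4 → min 4  < 10 ✓
12 windows satisfy the condition.

12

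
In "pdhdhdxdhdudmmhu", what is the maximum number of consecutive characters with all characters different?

3

add p: [p] len 1
add d: [p, d] len 2
add h: [p, d, h] len 3
add d (repeat d, move left end past it): [h, d] len 2
add h (repeat h, move left end past it): [d, h] len 2
add d (repeat d, move left end past it): [h, d] len 2
add x: [h, d, x] len 3
add d (repeat d, move left end past it): [x, d] len 2
add h: [x, d, h] len 3
add d (repeat d, move left end past it): [h, d] len 2
add u: [h, d, u] len 3
add d (repeat d, move left end past it): [u, d] len 2
add m: [u, d, m] len 3
add m (repeat m, move left end past it): [m] len 1
add h: [m, h] len 2
add u: [m, h, u] len 3
Longest all-distinct length: 3.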